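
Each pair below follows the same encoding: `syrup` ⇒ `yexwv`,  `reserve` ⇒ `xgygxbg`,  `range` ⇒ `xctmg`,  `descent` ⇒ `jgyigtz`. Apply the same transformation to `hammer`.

ncssgx

The shift depends on letter class: consonant s→y is +6, but vowel u→w is +2. Two shifts are in play — +2 for a/e/i/o/u, +6 for every other letter.
For hammer: h(cons)+6=n, a(vowel)+2=c, m(cons)+6=s, m(cons)+6=s, e(vowel)+2=g, r(cons)+6=x.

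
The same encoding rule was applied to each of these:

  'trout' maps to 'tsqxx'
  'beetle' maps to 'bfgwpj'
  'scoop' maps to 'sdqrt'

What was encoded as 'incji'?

Each letter shifts forward by its position index (0, 1, 2, …) — the shift grows by one for each successive letter.
Reversing it on incji: i−0=i, n−1=m, c−2=a, j−3=g, i−4=e.

image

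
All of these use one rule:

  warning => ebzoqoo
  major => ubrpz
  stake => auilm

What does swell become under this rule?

axmmt

Shifts by position in warning: pos 0: w→e (+8), pos 1: a→b (+1), pos 2: r→z (+8), pos 3: n→o (+1) — repeating every 2. A repeating key of period 2 is used — shifts +8, +1 over and over.
Applying it to swell: s+8=a, w+1=x, e+8=m, l+1=m, l+8=t.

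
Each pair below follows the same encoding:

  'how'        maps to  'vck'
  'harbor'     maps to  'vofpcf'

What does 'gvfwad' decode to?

shrimp

It's a constant shift of +14 (ROT14).
Reversing it on gvfwad: g−14=s, v−14=h, f−14=r, w−14=i, a−14=m, d−14=p.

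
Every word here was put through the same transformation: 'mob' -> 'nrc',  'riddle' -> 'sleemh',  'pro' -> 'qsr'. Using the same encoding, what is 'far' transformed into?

gds

The shift depends on letter class: consonant m→n is +1, but vowel o→r is +3. Two shifts are in play — +3 for a/e/i/o/u, +1 for every other letter.
Applying it to far: f(cons)+1=g, a(vowel)+3=d, r(cons)+1=s.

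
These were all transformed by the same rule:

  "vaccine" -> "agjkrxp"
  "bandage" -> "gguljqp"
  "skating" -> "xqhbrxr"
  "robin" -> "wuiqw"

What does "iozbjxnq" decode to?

The shift increases by 1 at each position, starting from +5: 5, 6, 7, ….
Reversing it on iozbjxnq: i−5=d, o−6=i, z−7=s, b−8=t, j−9=a, x−10=n, n−11=c, q−12=e.

distance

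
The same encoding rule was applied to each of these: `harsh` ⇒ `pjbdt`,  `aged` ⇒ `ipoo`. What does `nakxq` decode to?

In harsh: h→p is +8, a→j is +9, r→b is +10, s→d is +11 — the shift increases by 1 each position. Each letter shifts forward by (position + 8), i.e. 8, 9, 10, … — the shift grows by one for each successive letter.
Decoding nakxq: n−8=f, a−9=r, k−10=a, x−11=m, q−12=e.

frame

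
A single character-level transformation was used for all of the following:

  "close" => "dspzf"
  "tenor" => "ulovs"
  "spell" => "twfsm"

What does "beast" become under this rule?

clbzu

Shifts by position in close: pos 0: c→d (+1), pos 1: l→s (+7), pos 2: o→p (+1), pos 3: s→z (+7) — repeating every 2. A repeating key of period 2 is used — shifts +1, +7 over and over.
Applying it to beast: b+1=c, e+7=l, a+1=b, s+7=z, t+1=u.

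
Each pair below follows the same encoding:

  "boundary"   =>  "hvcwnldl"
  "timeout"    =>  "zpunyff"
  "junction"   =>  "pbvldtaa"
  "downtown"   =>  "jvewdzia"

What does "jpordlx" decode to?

In boundary: b→h is +6, o→v is +7, u→c is +8, n→w is +9 — the shift increases by 1 each position. Each letter shifts forward by (position + 6), i.e. 6, 7, 8, … — the shift grows by one for each successive letter.
Undoing it on jpordlx: j−6=d, p−7=i, o−8=g, r−9=i, d−10=t, l−11=a, x−12=l.

digital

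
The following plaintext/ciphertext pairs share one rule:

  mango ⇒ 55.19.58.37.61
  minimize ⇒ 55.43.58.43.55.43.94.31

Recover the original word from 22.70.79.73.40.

With a=1..z=26, the number is 3·pos + 16.
Decoding 22.70.79.73.40: 22→(22−16)÷3=2=b, 70→(70−16)÷3=18=r, 79→(79−16)÷3=21=u, 73→(73−16)÷3=19=s, 40→(40−16)÷3=8=h.

brush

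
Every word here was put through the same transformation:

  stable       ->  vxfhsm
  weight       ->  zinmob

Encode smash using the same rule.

In stable: s→v is +3, t→x is +4, a→f is +5, b→h is +6 — the shift increases by 1 each position. The shift increases by 1 at each position, starting from +3: 3, 4, 5, ….
Applying it to smash: s+3=v, m+4=q, a+5=f, s+6=y, h+7=o.

vqfyo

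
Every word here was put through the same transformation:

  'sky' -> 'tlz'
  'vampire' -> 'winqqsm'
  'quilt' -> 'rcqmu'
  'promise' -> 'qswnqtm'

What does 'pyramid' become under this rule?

The shift depends on letter class: consonant s→t is +1, but vowel a→i is +8. The rule splits by letter class: vowels +8, consonants +1.
Applying it to pyramid: p(cons)+1=q, y(cons)+1=z, r(cons)+1=s, a(vowel)+8=i, m(cons)+1=n, i(vowel)+8=q, d(cons)+1=e.

qzsinqe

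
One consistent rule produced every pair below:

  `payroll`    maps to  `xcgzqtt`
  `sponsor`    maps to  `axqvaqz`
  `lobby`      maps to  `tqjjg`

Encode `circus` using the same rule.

The shift depends on letter class: consonant p→x is +8, but vowel a→c is +2. Vowels shift forward by 2 and consonants shift forward by 8.
Applying it to circus: c(cons)+8=k, i(vowel)+2=k, r(cons)+8=z, c(cons)+8=k, u(vowel)+2=w, s(cons)+8=a.

kkzkwa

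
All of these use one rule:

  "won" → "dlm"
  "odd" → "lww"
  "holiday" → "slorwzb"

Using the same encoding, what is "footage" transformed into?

ullgztv

Each pair mirrors across the alphabet (w↔d, o↔l, n↔m): positions sum to 25. This is the alphabet-reversal cipher (Atbash): a becomes z, b becomes y, etc.
On footage: f↔u, o↔l, o↔l, t↔g, a↔z, g↔t, e↔v.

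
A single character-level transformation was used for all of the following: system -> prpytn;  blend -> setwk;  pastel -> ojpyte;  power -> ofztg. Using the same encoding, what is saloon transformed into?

s(18)→p(15) and y(24)→r(17) fit y≡9x+9 (mod 26); the inverse of 9 mod 26 is 3. Each letter's alphabet position (a=0..z=25) is mapped through 9·x+9 mod 26 — an affine cipher.
For saloon: s(18)→9·18+9≡15=p; a(0)→9·0+9≡9=j; l(11)→9·11+9≡4=e; o(14)→9·14+9≡5=f; o(14)→9·14+9≡5=f; n(13)→9·13+9≡22=w (all mod 26).

pjeffw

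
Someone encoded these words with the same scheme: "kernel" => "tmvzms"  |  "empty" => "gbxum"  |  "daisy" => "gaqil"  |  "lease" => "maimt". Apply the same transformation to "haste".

mbaip

The output letters match the input read backwards, each shifted +8: kernel reversed is lenrek. Read the word backwards and shift each letter +8.
Applying it to haste: reverse → etsah; then shift: e+8=m, t+8=b, s+8=a, a+8=i, h+8=p.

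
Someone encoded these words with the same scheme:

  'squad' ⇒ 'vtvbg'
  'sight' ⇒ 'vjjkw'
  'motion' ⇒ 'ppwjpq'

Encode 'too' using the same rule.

The shift depends on letter class: consonant s→v is +3, but vowel u→v is +1. Vowels shift forward by 1 and consonants shift forward by 3.
Applying it to too: t(cons)+3=w, o(vowel)+1=p, o(vowel)+1=p.

wpp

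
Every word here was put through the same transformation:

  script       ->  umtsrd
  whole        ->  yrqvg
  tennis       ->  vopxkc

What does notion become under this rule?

pyvsqx

It's a Vigenère-style cipher with numeric key [2,10]: position i shifts by key[i mod 2].
For notion: n+2=p, o+10=y, t+2=v, i+10=s, o+2=q, n+10=x.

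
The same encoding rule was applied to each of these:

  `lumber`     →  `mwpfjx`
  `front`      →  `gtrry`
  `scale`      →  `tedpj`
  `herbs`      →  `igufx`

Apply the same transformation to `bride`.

In lumber: l→m is +1, u→w is +2, m→p is +3, b→f is +4 — the shift increases by 1 each position. Letter i (0-indexed) is shifted by i+1, so successive shifts are 1, 2, 3, ….
Applying it to bride: b+1=c, r+2=t, i+3=l, d+4=h, e+5=j.

ctlhj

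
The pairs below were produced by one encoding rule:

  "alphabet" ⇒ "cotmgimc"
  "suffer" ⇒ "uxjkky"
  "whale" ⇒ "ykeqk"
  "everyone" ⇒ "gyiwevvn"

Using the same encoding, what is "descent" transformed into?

In alphabet: a→c is +2, l→o is +3, p→t is +4, h→m is +5 — the shift increases by 1 each position. Each letter shifts forward by (position + 2), i.e. 2, 3, 4, … — the shift grows by one for each successive letter.
On descent: d+2=f, e+3=h, s+4=w, c+5=h, e+6=k, n+7=u, t+8=b.

fhwhkub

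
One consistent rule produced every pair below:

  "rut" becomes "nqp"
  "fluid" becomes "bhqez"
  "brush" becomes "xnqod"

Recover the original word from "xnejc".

This is a Caesar cipher with shift 22.
Undoing it on xnejc: x−22=b, n−22=r, e−22=i, j−22=n, c−22=g.

bring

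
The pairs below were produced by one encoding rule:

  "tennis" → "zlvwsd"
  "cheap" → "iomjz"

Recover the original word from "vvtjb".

polar

In tennis: t→z is +6, e→l is +7, n→v is +8, n→w is +9 — the shift increases by 1 each position. The shift increases by 1 at each position, starting from +6: 6, 7, 8, ….
Undoing it on vvtjb: v−6=p, v−7=o, t−8=l, j−9=a, b−10=r.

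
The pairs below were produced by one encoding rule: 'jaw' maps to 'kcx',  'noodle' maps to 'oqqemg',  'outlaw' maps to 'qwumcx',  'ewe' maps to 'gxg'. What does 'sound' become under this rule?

The shift depends on letter class: consonant j→k is +1, but vowel a→c is +2. Two shifts are in play — +2 for a/e/i/o/u, +1 for every other letter.
For sound: s(cons)+1=t, o(vowel)+2=q, u(vowel)+2=w, n(cons)+1=o, d(cons)+1=e.

tqwoe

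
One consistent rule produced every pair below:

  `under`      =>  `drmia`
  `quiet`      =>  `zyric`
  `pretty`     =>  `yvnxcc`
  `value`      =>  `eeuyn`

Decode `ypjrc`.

It's a Vigenère-style cipher with numeric key [9,4]: position i shifts by key[i mod 2].
Decoding ypjrc: y−9=p, p−4=l, j−9=a, r−4=n, c−9=t.

plant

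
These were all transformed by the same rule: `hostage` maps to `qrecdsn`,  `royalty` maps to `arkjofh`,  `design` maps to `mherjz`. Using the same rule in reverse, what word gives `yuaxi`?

Shifts by position in hostage: pos 0: h→q (+9), pos 1: o→r (+3), pos 2: s→e (+12), pos 3: t→c (+9), pos 4: a→d (+3), pos 5: g→s (+12) — repeating every 3. A repeating key of period 3 is used — shifts +9, +3, +12 over and over.
Undoing it on yuaxi: y−9=p, u−3=r, a−12=o, x−9=o, i−3=f.

proof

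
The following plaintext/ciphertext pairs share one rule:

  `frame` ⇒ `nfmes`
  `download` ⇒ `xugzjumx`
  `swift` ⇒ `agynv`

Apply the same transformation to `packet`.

f(5)→n(13) and r(17)→f(5) fit y≡21x+12 (mod 26); the inverse of 21 mod 26 is 5. This is an affine cipher: with a=0,…,z=25, each position x becomes (21x+12) mod 26.
Applying it to packet: p(15)→21·15+12≡15=p; a(0)→21·0+12≡12=m; c(2)→21·2+12≡2=c; k(10)→21·10+12≡14=o; e(4)→21·4+12≡18=s; t(19)→21·19+12≡21=v (all mod 26).

pmcosv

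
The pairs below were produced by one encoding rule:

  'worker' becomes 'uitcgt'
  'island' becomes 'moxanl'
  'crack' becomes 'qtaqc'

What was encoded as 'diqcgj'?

w(22)→u(20) and o(14)→i(8) fit y≡21x+0 (mod 26); the inverse of 21 mod 26 is 5. Each letter's alphabet position (a=0..z=25) is mapped through 21·x+0 mod 26 — an affine cipher.
Reversing it on diqcgj: d(3)→5·(3−0)≡15=p; i(8)→5·(8−0)≡14=o; q(16)→5·(16−0)≡2=c; c(2)→5·(2−0)≡10=k; g(6)→5·(6−0)≡4=e; j(9)→5·(9−0)≡19=t (all mod 26).

pocket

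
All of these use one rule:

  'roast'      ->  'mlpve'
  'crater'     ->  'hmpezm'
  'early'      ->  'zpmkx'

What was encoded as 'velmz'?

store

This is an affine cipher: with a=0,…,z=25, each position x becomes (9x+15) mod 26.
Undoing it on velmz: v(21)→3·(21−15)≡18=s; e(4)→3·(4−15)≡19=t; l(11)→3·(11−15)≡14=o; m(12)→3·(12−15)≡17=r; z(25)→3·(25−15)≡4=e (all mod 26).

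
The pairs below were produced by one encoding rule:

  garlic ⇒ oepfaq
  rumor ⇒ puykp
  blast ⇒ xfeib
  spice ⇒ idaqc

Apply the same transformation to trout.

bpkub

g(6)→o(14) and a(0)→e(4) fit y≡19x+4 (mod 26); the inverse of 19 mod 26 is 11. Treating letters as 0–25, the rule is x ↦ 19x + 4 (mod 26).
Applying it to trout: t(19)→19·19+4≡1=b; r(17)→19·17+4≡15=p; o(14)→19·14+4≡10=k; u(20)→19·20+4≡20=u; t(19)→19·19+4≡1=b (all mod 26).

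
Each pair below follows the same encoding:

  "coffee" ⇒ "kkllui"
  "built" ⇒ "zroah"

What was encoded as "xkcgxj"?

drawer

The output letters match the input read backwards, each shifted +6: coffee reversed is eeffoc. Read the word backwards and shift each letter +6.
Undoing it on xkcgxj: shift back: x−6=r, k−6=e, c−6=w, g−6=a, x−6=r, j−6=d → reward; then reverse → drawer.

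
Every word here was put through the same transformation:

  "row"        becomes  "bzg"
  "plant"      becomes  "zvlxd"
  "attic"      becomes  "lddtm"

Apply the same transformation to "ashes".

lcrpc

Vowels shift forward by 11 and consonants shift forward by 10.
On ashes: a(vowel)+11=l, s(cons)+10=c, h(cons)+10=r, e(vowel)+11=p, s(cons)+10=c.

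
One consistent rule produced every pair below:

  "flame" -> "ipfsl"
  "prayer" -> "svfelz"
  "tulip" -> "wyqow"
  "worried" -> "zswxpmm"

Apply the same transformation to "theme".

In flame: f→i is +3, l→p is +4, a→f is +5, m→s is +6 — the shift increases by 1 each position. Each letter shifts forward by (position + 3), i.e. 3, 4, 5, … — the shift grows by one for each successive letter.
For theme: t+3=w, h+4=l, e+5=j, m+6=s, e+7=l.

wljsl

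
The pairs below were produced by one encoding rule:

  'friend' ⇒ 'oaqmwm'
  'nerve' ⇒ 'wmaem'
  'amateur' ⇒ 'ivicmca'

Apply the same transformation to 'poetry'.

The shift depends on letter class: consonant f→o is +9, but vowel i→q is +8. The rule splits by letter class: vowels +8, consonants +9.
On poetry: p(cons)+9=y, o(vowel)+8=w, e(vowel)+8=m, t(cons)+9=c, r(cons)+9=a, y(cons)+9=h.

ywmcah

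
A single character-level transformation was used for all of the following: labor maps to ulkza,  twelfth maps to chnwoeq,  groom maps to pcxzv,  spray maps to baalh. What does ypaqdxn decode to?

Shifts by position in labor: pos 0: l→u (+9), pos 1: a→l (+11), pos 2: b→k (+9), pos 3: o→z (+11) — repeating every 2. The shifts repeat in a cycle of length 2: positions 0,1,… shift by +9, +11, then the pattern repeats.
Decoding ypaqdxn: y−9=p, p−11=e, a−9=r, q−11=f, d−9=u, x−11=m, n−9=e.

perfume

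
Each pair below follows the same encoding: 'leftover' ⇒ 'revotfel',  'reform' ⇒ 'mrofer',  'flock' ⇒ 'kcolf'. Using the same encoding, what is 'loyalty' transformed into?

The output letters match the input read backwards: leftover reversed is revotfel. The word is simply reversed.
For loyalty: reverse → ytlayol.

ytlayol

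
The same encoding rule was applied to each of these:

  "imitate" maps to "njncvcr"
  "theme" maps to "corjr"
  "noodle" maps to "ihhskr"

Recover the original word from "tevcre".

i(8)→n(13) and m(12)→j(9) fit y≡25x+21 (mod 26); the inverse of 25 mod 26 is 25. Treating letters as 0–25, the rule is x ↦ 25x + 21 (mod 26).
Reversing it on tevcre: t(19)→25·(19−21)≡2=c; e(4)→25·(4−21)≡17=r; v(21)→25·(21−21)≡0=a; c(2)→25·(2−21)≡19=t; r(17)→25·(17−21)≡4=e; e(4)→25·(4−21)≡17=r (all mod 26).

crater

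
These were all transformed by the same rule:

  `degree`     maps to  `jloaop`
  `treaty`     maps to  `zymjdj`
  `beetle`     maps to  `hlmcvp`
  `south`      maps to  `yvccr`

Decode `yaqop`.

In degree: d→j is +6, e→l is +7, g→o is +8, r→a is +9 — the shift increases by 1 each position. Letter i (0-indexed) is shifted by i+6, so successive shifts are 6, 7, 8, ….
Reversing it on yaqop: y−6=s, a−7=t, q−8=i, o−9=f, p−10=f.

stiff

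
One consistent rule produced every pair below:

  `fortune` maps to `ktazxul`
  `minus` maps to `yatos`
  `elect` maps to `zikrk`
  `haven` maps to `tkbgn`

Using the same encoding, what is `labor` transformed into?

The output letters match the input read backwards, each shifted +6: fortune reversed is enutrof. The word is reversed, then every letter is shifted forward by 6.
Applying it to labor: reverse → robal; then shift: r+6=x, o+6=u, b+6=h, a+6=g, l+6=r.

xuhgr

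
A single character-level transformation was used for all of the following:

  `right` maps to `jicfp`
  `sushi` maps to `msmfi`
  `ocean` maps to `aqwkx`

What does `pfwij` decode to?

r(17)→j(9) and i(8)→i(8) fit y≡3x+10 (mod 26); the inverse of 3 mod 26 is 9. Each letter's alphabet position (a=0..z=25) is mapped through 3·x+10 mod 26 — an affine cipher.
Undoing it on pfwij: p(15)→9·(15−10)≡19=t; f(5)→9·(5−10)≡7=h; w(22)→9·(22−10)≡4=e; i(8)→9·(8−10)≡8=i; j(9)→9·(9−10)≡17=r (all mod 26).

their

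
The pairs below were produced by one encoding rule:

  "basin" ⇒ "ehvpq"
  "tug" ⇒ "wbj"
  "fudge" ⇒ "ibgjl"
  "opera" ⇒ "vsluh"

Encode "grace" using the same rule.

juhfl

The shift depends on letter class: consonant b→e is +3, but vowel a→h is +7. Two shifts are in play — +7 for a/e/i/o/u, +3 for every other letter.
Applying it to grace: g(cons)+3=j, r(cons)+3=u, a(vowel)+7=h, c(cons)+3=f, e(vowel)+7=l.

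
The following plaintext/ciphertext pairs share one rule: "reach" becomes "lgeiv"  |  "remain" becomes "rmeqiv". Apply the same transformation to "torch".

The output letters match the input read backwards, each shifted +4: reach reversed is hcaer. Two steps: reverse the string, then apply a Caesar shift of +4.
Applying it to torch: reverse → hcrot; then shift: h+4=l, c+4=g, r+4=v, o+4=s, t+4=x.

lgvsx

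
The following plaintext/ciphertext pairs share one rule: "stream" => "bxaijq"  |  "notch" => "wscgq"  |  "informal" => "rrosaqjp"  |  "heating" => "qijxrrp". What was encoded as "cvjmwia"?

trainer

It's a Vigenère-style cipher with numeric key [9,4]: position i shifts by key[i mod 2].
Decoding cvjmwia: c−9=t, v−4=r, j−9=a, m−4=i, w−9=n, i−4=e, a−9=r.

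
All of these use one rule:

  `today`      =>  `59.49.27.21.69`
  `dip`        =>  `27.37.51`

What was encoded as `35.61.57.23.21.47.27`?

t(#20)→59 and o(#15)→49: differences scale by 2, so n = 2·pos + 19. With a=1..z=26, the number is 2·pos + 19.
Reversing it on 35.61.57.23.21.47.27: 35→(35−19)÷2=8=h, 61→(61−19)÷2=21=u, 57→(57−19)÷2=19=s, 23→(23−19)÷2=2=b, 21→(21−19)÷2=1=a, 47→(47−19)÷2=14=n, 27→(27−19)÷2=4=d.

husband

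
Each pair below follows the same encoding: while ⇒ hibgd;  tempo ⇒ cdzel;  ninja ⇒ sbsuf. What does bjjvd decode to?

w(22)→h(7) and h(7)→i(8) fit y≡19x+5 (mod 26); the inverse of 19 mod 26 is 11. Each letter's alphabet position (a=0..z=25) is mapped through 19·x+5 mod 26 — an affine cipher.
Undoing it on bjjvd: b(1)→11·(1−5)≡8=i; j(9)→11·(9−5)≡18=s; j(9)→11·(9−5)≡18=s; v(21)→11·(21−5)≡20=u; d(3)→11·(3−5)≡4=e (all mod 26).

issue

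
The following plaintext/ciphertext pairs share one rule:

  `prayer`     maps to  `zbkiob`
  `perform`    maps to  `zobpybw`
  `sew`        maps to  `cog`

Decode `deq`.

Compare letters: p→z is +10, r→b is +10, a→k is +10 — a constant shift. It's a constant shift of +10 (ROT10).
Reversing it on deq: d−10=t, e−10=u, q−10=g.

tug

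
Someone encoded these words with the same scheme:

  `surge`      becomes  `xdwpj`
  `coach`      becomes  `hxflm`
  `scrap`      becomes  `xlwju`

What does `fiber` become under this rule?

Shifts by position in surge: pos 0: s→x (+5), pos 1: u→d (+9), pos 2: r→w (+5), pos 3: g→p (+9) — repeating every 2. A repeating key of period 2 is used — shifts +5, +9 over and over.
On fiber: f+5=k, i+9=r, b+5=g, e+9=n, r+5=w.

krgnw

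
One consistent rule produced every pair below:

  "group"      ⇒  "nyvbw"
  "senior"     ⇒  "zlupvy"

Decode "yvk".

Compare letters: g→n is +7, r→y is +7, o→v is +7 — a constant shift. Every letter moves 7 places later in the alphabet, wrapping around z→a.
Undoing it on yvk: y−7=r, v−7=o, k−7=d.

rod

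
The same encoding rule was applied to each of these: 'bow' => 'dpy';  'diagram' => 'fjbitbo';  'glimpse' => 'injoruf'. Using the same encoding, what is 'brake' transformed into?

dtbmf

The shift depends on letter class: consonant b→d is +2, but vowel o→p is +1. The rule splits by letter class: vowels +1, consonants +2.
Applying it to brake: b(cons)+2=d, r(cons)+2=t, a(vowel)+1=b, k(cons)+2=m, e(vowel)+1=f.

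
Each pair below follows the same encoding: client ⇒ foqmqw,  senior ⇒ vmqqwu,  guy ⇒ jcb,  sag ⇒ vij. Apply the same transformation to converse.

fwqymuvm

Vowels shift forward by 8 and consonants shift forward by 3.
On converse: c(cons)+3=f, o(vowel)+8=w, n(cons)+3=q, v(cons)+3=y, e(vowel)+8=m, r(cons)+3=u, s(cons)+3=v, e(vowel)+8=m.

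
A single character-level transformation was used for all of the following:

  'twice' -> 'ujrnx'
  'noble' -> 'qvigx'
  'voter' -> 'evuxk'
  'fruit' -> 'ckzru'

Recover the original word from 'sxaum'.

t(19)→u(20) and w(22)→j(9) fit y≡5x+3 (mod 26); the inverse of 5 mod 26 is 21. Each letter's alphabet position (a=0..z=25) is mapped through 5·x+3 mod 26 — an affine cipher.
Undoing it on sxaum: s(18)→21·(18−3)≡3=d; x(23)→21·(23−3)≡4=e; a(0)→21·(0−3)≡15=p; u(20)→21·(20−3)≡19=t; m(12)→21·(12−3)≡7=h (all mod 26).

depth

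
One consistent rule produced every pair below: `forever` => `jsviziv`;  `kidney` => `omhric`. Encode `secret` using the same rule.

wigvix

Every letter moves 4 places later in the alphabet, wrapping around z→a.
On secret: s+4=w, e+4=i, c+4=g, r+4=v, e+4=i, t+4=x.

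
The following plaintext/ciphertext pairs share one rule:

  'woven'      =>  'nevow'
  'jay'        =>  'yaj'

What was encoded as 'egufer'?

The output letters match the input read backwards: woven reversed is nevow. The word is simply reversed.
Decoding egufer: then reverse → refuge.

refuge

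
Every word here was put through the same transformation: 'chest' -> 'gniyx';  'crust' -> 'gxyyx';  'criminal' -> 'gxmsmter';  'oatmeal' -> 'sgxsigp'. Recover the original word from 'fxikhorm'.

breeding

Shifts by position in chest: pos 0: c→g (+4), pos 1: h→n (+6), pos 2: e→i (+4), pos 3: s→y (+6) — repeating every 2. It's a Vigenère-style cipher with numeric key [4,6]: position i shifts by key[i mod 2].
Decoding fxikhorm: f−4=b, x−6=r, i−4=e, k−6=e, h−4=d, o−6=i, r−4=n, m−6=g.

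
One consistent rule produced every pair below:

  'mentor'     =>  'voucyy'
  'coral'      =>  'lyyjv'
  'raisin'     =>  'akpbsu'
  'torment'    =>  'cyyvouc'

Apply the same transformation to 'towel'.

cydnv

The shifts repeat in a cycle of length 3: positions 0,1,… shift by +9, +10, +7, then the pattern repeats.
For towel: t+9=c, o+10=y, w+7=d, e+9=n, l+10=v.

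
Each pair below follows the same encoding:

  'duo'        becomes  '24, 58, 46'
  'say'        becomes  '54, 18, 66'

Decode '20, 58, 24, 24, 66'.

buddy

With a=1..z=26, the number is 2·pos + 16.
Undoing it on 20, 58, 24, 24, 66: 20→(20−16)÷2=2=b, 58→(58−16)÷2=21=u, 24→(24−16)÷2=4=d, 24→(24−16)÷2=4=d, 66→(66−16)÷2=25=y.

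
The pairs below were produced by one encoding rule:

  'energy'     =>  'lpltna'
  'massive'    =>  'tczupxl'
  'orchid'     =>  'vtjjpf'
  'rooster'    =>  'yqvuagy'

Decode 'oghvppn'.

heating

Shifts by position in energy: pos 0: e→l (+7), pos 1: n→p (+2), pos 2: e→l (+7), pos 3: r→t (+2) — repeating every 2. It's a Vigenère-style cipher with numeric key [7,2]: position i shifts by key[i mod 2].
Undoing it on oghvppn: o−7=h, g−2=e, h−7=a, v−2=t, p−7=i, p−2=n, n−7=g.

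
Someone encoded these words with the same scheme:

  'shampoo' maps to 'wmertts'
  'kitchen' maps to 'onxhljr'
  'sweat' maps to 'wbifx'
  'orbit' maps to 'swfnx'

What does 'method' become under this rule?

qjxmsi

Shifts by position in shampoo: pos 0: s→w (+4), pos 1: h→m (+5), pos 2: a→e (+4), pos 3: m→r (+5) — repeating every 2. The shifts repeat in a cycle of length 2: positions 0,1,… shift by +4, +5, then the pattern repeats.
On method: m+4=q, e+5=j, t+4=x, h+5=m, o+4=s, d+5=i.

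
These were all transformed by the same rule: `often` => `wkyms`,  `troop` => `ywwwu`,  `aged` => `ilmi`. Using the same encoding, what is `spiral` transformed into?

xuqwiq

The shift depends on letter class: consonant f→k is +5, but vowel o→w is +8. The rule splits by letter class: vowels +8, consonants +5.
On spiral: s(cons)+5=x, p(cons)+5=u, i(vowel)+8=q, r(cons)+5=w, a(vowel)+8=i, l(cons)+5=q.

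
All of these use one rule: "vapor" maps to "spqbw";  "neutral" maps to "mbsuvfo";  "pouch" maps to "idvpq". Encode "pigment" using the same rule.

Two steps: reverse the string, then apply a Caesar shift of +1.
On pigment: reverse → tnemgip; then shift: t+1=u, n+1=o, e+1=f, m+1=n, g+1=h, i+1=j, p+1=q.

uofnhjq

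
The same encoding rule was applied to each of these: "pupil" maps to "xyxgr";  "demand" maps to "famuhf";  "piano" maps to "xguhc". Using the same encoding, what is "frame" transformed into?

vnuma

p(15)→x(23) and u(20)→y(24) fit y≡21x+20 (mod 26); the inverse of 21 mod 26 is 5. Treating letters as 0–25, the rule is x ↦ 21x + 20 (mod 26).
For frame: f(5)→21·5+20≡21=v; r(17)→21·17+20≡13=n; a(0)→21·0+20≡20=u; m(12)→21·12+20≡12=m; e(4)→21·4+20≡0=a (all mod 26).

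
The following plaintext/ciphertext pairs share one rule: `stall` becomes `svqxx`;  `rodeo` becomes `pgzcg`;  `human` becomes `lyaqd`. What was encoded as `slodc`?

Treating letters as 0–25, the rule is x ↦ 3x + 16 (mod 26).
Reversing it on slodc: s(18)→9·(18−16)≡18=s; l(11)→9·(11−16)≡7=h; o(14)→9·(14−16)≡8=i; d(3)→9·(3−16)≡13=n; c(2)→9·(2−16)≡4=e (all mod 26).

shine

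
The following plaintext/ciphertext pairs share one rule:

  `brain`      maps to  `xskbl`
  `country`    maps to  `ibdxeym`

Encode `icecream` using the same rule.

The output letters match the input read backwards, each shifted +10: brain reversed is niarb. The word is reversed, then every letter is shifted forward by 10.
For icecream: reverse → maerceci; then shift: m+10=w, a+10=k, e+10=o, r+10=b, c+10=m, e+10=o, c+10=m, i+10=s.

wkobmoms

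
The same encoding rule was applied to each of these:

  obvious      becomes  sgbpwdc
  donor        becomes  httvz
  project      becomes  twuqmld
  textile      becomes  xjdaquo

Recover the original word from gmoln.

The shift increases by 1 at each position, starting from +4: 4, 5, 6, ….
Undoing it on gmoln: g−4=c, m−5=h, o−6=i, l−7=e, n−8=f.

chief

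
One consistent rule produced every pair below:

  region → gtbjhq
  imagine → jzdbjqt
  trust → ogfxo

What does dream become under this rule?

r(17)→g(6) and e(4)→t(19) fit y≡17x+3 (mod 26); the inverse of 17 mod 26 is 23. This is an affine cipher: with a=0,…,z=25, each position x becomes (17x+3) mod 26.
On dream: d(3)→17·3+3≡2=c; r(17)→17·17+3≡6=g; e(4)→17·4+3≡19=t; a(0)→17·0+3≡3=d; m(12)→17·12+3≡25=z (all mod 26).

cgtdz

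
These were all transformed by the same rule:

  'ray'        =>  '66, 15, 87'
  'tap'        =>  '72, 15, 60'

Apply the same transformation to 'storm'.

69, 72, 57, 66, 51

r(#18)→66 and a(#1)→15: differences scale by 3, so n = 3·pos + 12. The formula is n = 3×(alphabet index, a=1) + 12.
Applying it to storm: s=19→69, t=20→72, o=15→57, r=18→66, m=13→51.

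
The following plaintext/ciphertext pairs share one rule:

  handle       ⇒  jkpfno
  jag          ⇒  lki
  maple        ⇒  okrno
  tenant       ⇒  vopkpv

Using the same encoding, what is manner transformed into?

okppot

The rule splits by letter class: vowels +10, consonants +2.
For manner: m(cons)+2=o, a(vowel)+10=k, n(cons)+2=p, n(cons)+2=p, e(vowel)+10=o, r(cons)+2=t.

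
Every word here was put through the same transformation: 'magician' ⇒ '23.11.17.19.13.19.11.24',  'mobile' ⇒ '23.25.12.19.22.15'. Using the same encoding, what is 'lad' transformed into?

m is letter #13 and maps to 23: an offset of 10. The number is (letter's place in the alphabet, a=1) + 10.
Applying it to lad: l=12→22, a=1→11, d=4→14.

22.11.14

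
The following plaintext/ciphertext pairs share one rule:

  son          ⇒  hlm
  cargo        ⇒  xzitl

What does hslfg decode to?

shout

Each pair mirrors across the alphabet (s↔h, o↔l, n↔m): positions sum to 25. Each letter is replaced by its mirror in the alphabet: a↔z, b↔y, c↔x, and so on (the Atbash cipher).
Reversing it on hslfg: h↔s, s↔h, l↔o, f↔u, g↔t.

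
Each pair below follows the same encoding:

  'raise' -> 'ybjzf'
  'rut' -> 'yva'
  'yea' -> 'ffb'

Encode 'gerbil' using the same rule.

nfyijs

The shift depends on letter class: consonant r→y is +7, but vowel a→b is +1. The rule splits by letter class: vowels +1, consonants +7.
On gerbil: g(cons)+7=n, e(vowel)+1=f, r(cons)+7=y, b(cons)+7=i, i(vowel)+1=j, l(cons)+7=s.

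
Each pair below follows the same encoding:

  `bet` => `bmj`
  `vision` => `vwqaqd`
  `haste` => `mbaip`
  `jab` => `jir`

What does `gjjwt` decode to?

lobby

The output letters match the input read backwards, each shifted +8: bet reversed is teb. The word is reversed, then every letter is shifted forward by 8.
Decoding gjjwt: shift back: g−8=y, j−8=b, j−8=b, w−8=o, t−8=l → ybbol; then reverse → lobby.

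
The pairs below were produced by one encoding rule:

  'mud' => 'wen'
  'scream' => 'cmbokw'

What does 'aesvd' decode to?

Compare letters: m→w is +10, u→e is +10, d→n is +10 — a constant shift. This is a Caesar cipher with shift 10.
Undoing it on aesvd: a−10=q, e−10=u, s−10=i, v−10=l, d−10=t.

quilt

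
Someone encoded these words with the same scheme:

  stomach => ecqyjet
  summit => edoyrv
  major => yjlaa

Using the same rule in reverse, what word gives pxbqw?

dozen

The shifts repeat in a cycle of length 3: positions 0,1,… shift by +12, +9, +2, then the pattern repeats.
Undoing it on pxbqw: p−12=d, x−9=o, b−2=z, q−12=e, w−9=n.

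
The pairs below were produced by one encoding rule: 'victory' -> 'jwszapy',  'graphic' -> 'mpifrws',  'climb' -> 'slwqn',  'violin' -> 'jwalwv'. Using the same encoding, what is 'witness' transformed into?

owzvcuu

v(21)→j(9) and i(8)→w(22) fit y≡5x+8 (mod 26); the inverse of 5 mod 26 is 21. Each letter's alphabet position (a=0..z=25) is mapped through 5·x+8 mod 26 — an affine cipher.
On witness: w(22)→5·22+8≡14=o; i(8)→5·8+8≡22=w; t(19)→5·19+8≡25=z; n(13)→5·13+8≡21=v; e(4)→5·4+8≡2=c; s(18)→5·18+8≡20=u; s(18)→5·18+8≡20=u (all mod 26).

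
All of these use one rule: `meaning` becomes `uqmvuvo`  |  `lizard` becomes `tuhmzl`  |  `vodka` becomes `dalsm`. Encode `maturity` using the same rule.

Vowels shift forward by 12 and consonants shift forward by 8.
For maturity: m(cons)+8=u, a(vowel)+12=m, t(cons)+8=b, u(vowel)+12=g, r(cons)+8=z, i(vowel)+12=u, t(cons)+8=b, y(cons)+8=g.

umbgzubg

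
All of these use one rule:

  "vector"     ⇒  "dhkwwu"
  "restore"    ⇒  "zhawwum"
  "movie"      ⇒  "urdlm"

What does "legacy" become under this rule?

Shifts by position in vector: pos 0: v→d (+8), pos 1: e→h (+3), pos 2: c→k (+8), pos 3: t→w (+3) — repeating every 2. The shifts repeat in a cycle of length 2: positions 0,1,… shift by +8, +3, then the pattern repeats.
Applying it to legacy: l+8=t, e+3=h, g+8=o, a+3=d, c+8=k, y+3=b.

thodkb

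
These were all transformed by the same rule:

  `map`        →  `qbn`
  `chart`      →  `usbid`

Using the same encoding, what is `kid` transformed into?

The output letters match the input read backwards, each shifted +1: map reversed is pam. Two steps: reverse the string, then apply a Caesar shift of +1.
On kid: reverse → dik; then shift: d+1=e, i+1=j, k+1=l.

ejl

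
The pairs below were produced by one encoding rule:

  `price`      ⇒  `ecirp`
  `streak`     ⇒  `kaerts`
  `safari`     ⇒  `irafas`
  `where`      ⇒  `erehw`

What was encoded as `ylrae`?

The output letters match the input read backwards: price reversed is ecirp. The word is simply reversed.
Decoding ylrae: then reverse → early.

early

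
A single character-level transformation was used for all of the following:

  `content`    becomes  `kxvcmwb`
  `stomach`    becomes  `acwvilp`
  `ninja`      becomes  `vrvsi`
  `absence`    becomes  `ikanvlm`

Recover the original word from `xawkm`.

probe

Shifts by position in content: pos 0: c→k (+8), pos 1: o→x (+9), pos 2: n→v (+8), pos 3: t→c (+9) — repeating every 2. A repeating key of period 2 is used — shifts +8, +9 over and over.
Reversing it on xawkm: x−8=p, a−9=r, w−8=o, k−9=b, m−8=e.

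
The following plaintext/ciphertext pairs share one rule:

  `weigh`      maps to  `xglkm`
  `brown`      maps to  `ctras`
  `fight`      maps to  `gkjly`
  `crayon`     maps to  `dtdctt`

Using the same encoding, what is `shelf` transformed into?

In weigh: w→x is +1, e→g is +2, i→l is +3, g→k is +4 — the shift increases by 1 each position. Each letter shifts forward by (position + 1), i.e. 1, 2, 3, … — the shift grows by one for each successive letter.
On shelf: s+1=t, h+2=j, e+3=h, l+4=p, f+5=k.

tjhpk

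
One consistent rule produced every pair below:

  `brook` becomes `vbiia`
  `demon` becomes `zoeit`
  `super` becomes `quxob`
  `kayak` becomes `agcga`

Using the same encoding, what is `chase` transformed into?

This is an affine cipher: with a=0,…,z=25, each position x becomes (15x+6) mod 26.
For chase: c(2)→15·2+6≡10=k; h(7)→15·7+6≡7=h; a(0)→15·0+6≡6=g; s(18)→15·18+6≡16=q; e(4)→15·4+6≡14=o (all mod 26).

khgqo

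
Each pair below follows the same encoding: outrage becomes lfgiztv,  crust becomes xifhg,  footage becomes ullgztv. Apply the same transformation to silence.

Each letter is replaced by its mirror in the alphabet: a↔z, b↔y, c↔x, and so on (the Atbash cipher).
On silence: s↔h, i↔r, l↔o, e↔v, n↔m, c↔x, e↔v.

hrovmxv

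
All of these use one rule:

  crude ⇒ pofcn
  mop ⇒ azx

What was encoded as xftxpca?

The word is reversed, then every letter is shifted forward by 11.
Reversing it on xftxpca: shift back: x−11=m, f−11=u, t−11=i, x−11=m, p−11=e, c−11=r, a−11=p → muimerp; then reverse → premium.

premium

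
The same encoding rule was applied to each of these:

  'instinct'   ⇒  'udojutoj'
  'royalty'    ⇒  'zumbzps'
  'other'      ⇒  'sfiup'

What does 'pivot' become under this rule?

The word is reversed, then every letter is shifted forward by 1.
On pivot: reverse → tovip; then shift: t+1=u, o+1=p, v+1=w, i+1=j, p+1=q.

upwjq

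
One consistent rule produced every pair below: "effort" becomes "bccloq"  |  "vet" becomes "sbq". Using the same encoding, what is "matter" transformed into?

Compare letters: e→b is +23, f→c is +23, f→c is +23 — a constant shift. This is a Caesar cipher with shift 23.
For matter: m+23=j, a+23=x, t+23=q, t+23=q, e+23=b, r+23=o.

jxqqbo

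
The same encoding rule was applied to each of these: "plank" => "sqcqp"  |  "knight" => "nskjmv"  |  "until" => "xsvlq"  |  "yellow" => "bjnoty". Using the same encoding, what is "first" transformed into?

Shifts by position in plank: pos 0: p→s (+3), pos 1: l→q (+5), pos 2: a→c (+2), pos 3: n→q (+3), pos 4: k→p (+5) — repeating every 3. A repeating key of period 3 is used — shifts +3, +5, +2 over and over.
On first: f+3=i, i+5=n, r+2=t, s+3=v, t+5=y.

intvy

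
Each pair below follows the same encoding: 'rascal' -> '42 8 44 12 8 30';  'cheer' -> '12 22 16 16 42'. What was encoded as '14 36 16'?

Each letter becomes 2×(its alphabet position, a=1..z=26) + 6.
Reversing it on 14 36 16: 14→(14−6)÷2=4=d, 36→(36−6)÷2=15=o, 16→(16−6)÷2=5=e.

doe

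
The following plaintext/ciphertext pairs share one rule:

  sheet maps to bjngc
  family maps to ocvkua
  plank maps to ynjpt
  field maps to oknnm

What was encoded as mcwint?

Shifts by position in sheet: pos 0: s→b (+9), pos 1: h→j (+2), pos 2: e→n (+9), pos 3: e→g (+2) — repeating every 2. It's a Vigenère-style cipher with numeric key [9,2]: position i shifts by key[i mod 2].
Reversing it on mcwint: m−9=d, c−2=a, w−9=n, i−2=g, n−9=e, t−2=r.

danger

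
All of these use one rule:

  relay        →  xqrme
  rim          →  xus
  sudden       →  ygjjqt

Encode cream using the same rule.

The shift depends on letter class: consonant r→x is +6, but vowel e→q is +12. Two shifts are in play — +12 for a/e/i/o/u, +6 for every other letter.
Applying it to cream: c(cons)+6=i, r(cons)+6=x, e(vowel)+12=q, a(vowel)+12=m, m(cons)+6=s.

ixqms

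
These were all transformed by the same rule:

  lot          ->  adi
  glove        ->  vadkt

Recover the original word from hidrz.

Compare letters: l→a is +15, o→d is +15, t→i is +15 — a constant shift. This is a Caesar cipher with shift 15.
Decoding hidrz: h−15=s, i−15=t, d−15=o, r−15=c, z−15=k.

stock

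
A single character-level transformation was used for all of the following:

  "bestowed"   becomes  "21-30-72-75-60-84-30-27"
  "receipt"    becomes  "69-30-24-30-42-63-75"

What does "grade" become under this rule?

36-69-18-27-30

b(#2)→21 and e(#5)→30: differences scale by 3, so n = 3·pos + 15. Each letter becomes 3×(its alphabet position, a=1..z=26) + 15.
Applying it to grade: g=7→36, r=18→69, a=1→18, d=4→27, e=5→30.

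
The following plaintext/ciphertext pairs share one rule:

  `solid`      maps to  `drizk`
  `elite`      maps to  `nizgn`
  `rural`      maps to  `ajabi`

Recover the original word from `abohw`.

s(18)→d(3) and o(14)→r(17) fit y≡3x+1 (mod 26); the inverse of 3 mod 26 is 9. Each letter's alphabet position (a=0..z=25) is mapped through 3·x+1 mod 26 — an affine cipher.
Decoding abohw: a(0)→9·(0−1)≡17=r; b(1)→9·(1−1)≡0=a; o(14)→9·(14−1)≡13=n; h(7)→9·(7−1)≡2=c; w(22)→9·(22−1)≡7=h (all mod 26).

ranch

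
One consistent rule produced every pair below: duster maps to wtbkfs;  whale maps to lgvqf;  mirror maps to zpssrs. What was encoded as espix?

bring

d(3)→w(22) and u(20)→t(19) fit y≡9x+21 (mod 26); the inverse of 9 mod 26 is 3. Treating letters as 0–25, the rule is x ↦ 9x + 21 (mod 26).
Decoding espix: e(4)→3·(4−21)≡1=b; s(18)→3·(18−21)≡17=r; p(15)→3·(15−21)≡8=i; i(8)→3·(8−21)≡13=n; x(23)→3·(23−21)≡6=g (all mod 26).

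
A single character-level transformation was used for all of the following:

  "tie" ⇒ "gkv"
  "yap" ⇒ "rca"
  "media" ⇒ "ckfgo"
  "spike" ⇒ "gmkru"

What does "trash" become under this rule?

The output letters match the input read backwards, each shifted +2: tie reversed is eit. The word is reversed, then every letter is shifted forward by 2.
Applying it to trash: reverse → hsart; then shift: h+2=j, s+2=u, a+2=c, r+2=t, t+2=v.

juctv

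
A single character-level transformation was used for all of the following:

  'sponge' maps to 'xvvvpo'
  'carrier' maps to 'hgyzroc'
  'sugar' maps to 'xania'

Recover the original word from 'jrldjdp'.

In sponge: s→x is +5, p→v is +6, o→v is +7, n→v is +8 — the shift increases by 1 each position. The shift increases by 1 at each position, starting from +5: 5, 6, 7, ….
Reversing it on jrldjdp: j−5=e, r−6=l, l−7=e, d−8=v, j−9=a, d−10=t, p−11=e.

elevate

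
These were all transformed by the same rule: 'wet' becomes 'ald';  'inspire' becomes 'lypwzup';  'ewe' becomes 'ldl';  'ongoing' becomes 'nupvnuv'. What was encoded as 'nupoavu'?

The output letters match the input read backwards, each shifted +7: wet reversed is tew. Read the word backwards and shift each letter +7.
Decoding nupoavu: shift back: n−7=g, u−7=n, p−7=i, o−7=h, a−7=t, v−7=o, u−7=n → gnihton; then reverse → nothing.

nothing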